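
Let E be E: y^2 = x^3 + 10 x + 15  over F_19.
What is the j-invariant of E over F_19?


Delta = -16(4 a^3 + 27 b^2) mod 19 = 15
-1728 * (4 a)^3 = -1728 * (4*10)^3 mod 19 = 8
j = 8 * 15^(-1) mod 19 = 17

j = 17 (mod 19)


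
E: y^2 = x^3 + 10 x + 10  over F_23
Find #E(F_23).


For each x in F_23, count y with y^2 = x^3 + 10 x + 10 mod 23:
  x = 5: RHS = 1, y in [1, 22]  -> 2 point(s)
  x = 7: RHS = 9, y in [3, 20]  -> 2 point(s)
  x = 8: RHS = 4, y in [2, 21]  -> 2 point(s)
  x = 9: RHS = 1, y in [1, 22]  -> 2 point(s)
  x = 10: RHS = 6, y in [11, 12]  -> 2 point(s)
  x = 11: RHS = 2, y in [5, 18]  -> 2 point(s)
  x = 12: RHS = 18, y in [8, 15]  -> 2 point(s)
  x = 15: RHS = 16, y in [4, 19]  -> 2 point(s)
Affine points: 16. Add the point at infinity: total = 17.

#E(F_23) = 17


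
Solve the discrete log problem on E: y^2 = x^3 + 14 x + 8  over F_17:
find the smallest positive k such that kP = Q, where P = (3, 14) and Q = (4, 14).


Enumerate multiples of P until we hit Q = (4, 14):
  1P = (3, 14)
  2P = (10, 14)
  3P = (4, 3)
  4P = (12, 0)
  5P = (4, 14)
Match found at i = 5.

k = 5


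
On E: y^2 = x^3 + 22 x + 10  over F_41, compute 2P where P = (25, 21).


k = 2 = 10_2 (binary, LSB first: 01)
Double-and-add from P = (25, 21):
  bit 0 = 0: acc unchanged = O
  bit 1 = 1: acc = O + (30, 6) = (30, 6)

2P = (30, 6)


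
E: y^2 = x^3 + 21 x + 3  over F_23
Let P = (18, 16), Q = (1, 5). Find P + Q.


P != Q, so use the chord formula.
s = (y2 - y1) / (x2 - x1) = (12) / (6) mod 23 = 2
x3 = s^2 - x1 - x2 mod 23 = 2^2 - 18 - 1 = 8
y3 = s (x1 - x3) - y1 mod 23 = 2 * (18 - 8) - 16 = 4

P + Q = (8, 4)


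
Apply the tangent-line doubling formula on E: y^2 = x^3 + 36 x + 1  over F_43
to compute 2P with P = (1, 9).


Doubling: s = (3 x1^2 + a) / (2 y1)
s = (3*1^2 + 36) / (2*9) mod 43 = 38
x3 = s^2 - 2 x1 mod 43 = 38^2 - 2*1 = 23
y3 = s (x1 - x3) - y1 mod 43 = 38 * (1 - 23) - 9 = 15

2P = (23, 15)


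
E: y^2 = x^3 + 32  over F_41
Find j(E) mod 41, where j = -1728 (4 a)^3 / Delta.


Delta = -16(4 a^3 + 27 b^2) mod 41 = 22
-1728 * (4 a)^3 = -1728 * (4*0)^3 mod 41 = 0
j = 0 * 22^(-1) mod 41 = 0

j = 0 (mod 41)


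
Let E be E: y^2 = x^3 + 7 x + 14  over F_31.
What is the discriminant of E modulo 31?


4 a^3 + 27 b^2 = 4*7^3 + 27*14^2 = 1372 + 5292 = 6664
Delta = -16 * (6664) = -106624
Delta mod 31 = 16

Delta = 16 (mod 31)


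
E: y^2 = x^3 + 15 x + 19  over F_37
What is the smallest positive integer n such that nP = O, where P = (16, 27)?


Compute successive multiples of P until we hit O:
  1P = (16, 27)
  2P = (21, 30)
  3P = (27, 33)
  4P = (5, 16)
  5P = (17, 9)
  6P = (32, 2)
  7P = (15, 20)
  8P = (18, 33)
  ... (continuing to 31P)
  31P = O

ord(P) = 31


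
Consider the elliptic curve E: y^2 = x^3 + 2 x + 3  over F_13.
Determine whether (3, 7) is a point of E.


Check whether y^2 = x^3 + 2 x + 3 (mod 13) for (x, y) = (3, 7).
LHS: y^2 = 7^2 mod 13 = 10
RHS: x^3 + 2 x + 3 = 3^3 + 2*3 + 3 mod 13 = 10
LHS = RHS

Yes, on the curve


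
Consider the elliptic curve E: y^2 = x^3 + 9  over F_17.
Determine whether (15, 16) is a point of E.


Check whether y^2 = x^3 + 0 x + 9 (mod 17) for (x, y) = (15, 16).
LHS: y^2 = 16^2 mod 17 = 1
RHS: x^3 + 0 x + 9 = 15^3 + 0*15 + 9 mod 17 = 1
LHS = RHS

Yes, on the curve


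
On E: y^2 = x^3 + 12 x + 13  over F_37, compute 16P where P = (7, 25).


k = 16 = 10000_2 (binary, LSB first: 00001)
Double-and-add from P = (7, 25):
  bit 0 = 0: acc unchanged = O
  bit 1 = 0: acc unchanged = O
  bit 2 = 0: acc unchanged = O
  bit 3 = 0: acc unchanged = O
  bit 4 = 1: acc = O + (33, 7) = (33, 7)

16P = (33, 7)


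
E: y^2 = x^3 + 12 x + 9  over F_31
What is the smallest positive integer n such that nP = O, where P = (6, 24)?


Compute successive multiples of P until we hit O:
  1P = (6, 24)
  2P = (2, 17)
  3P = (28, 15)
  4P = (29, 15)
  5P = (21, 25)
  6P = (8, 11)
  7P = (5, 16)
  8P = (22, 3)
  ... (continuing to 38P)
  38P = O

ord(P) = 38


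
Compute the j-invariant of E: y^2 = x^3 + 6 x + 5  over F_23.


Delta = -16(4 a^3 + 27 b^2) mod 23 = 9
-1728 * (4 a)^3 = -1728 * (4*6)^3 mod 23 = 20
j = 20 * 9^(-1) mod 23 = 15

j = 15 (mod 23)


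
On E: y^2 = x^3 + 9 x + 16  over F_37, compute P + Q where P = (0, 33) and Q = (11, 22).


P != Q, so use the chord formula.
s = (y2 - y1) / (x2 - x1) = (26) / (11) mod 37 = 36
x3 = s^2 - x1 - x2 mod 37 = 36^2 - 0 - 11 = 27
y3 = s (x1 - x3) - y1 mod 37 = 36 * (0 - 27) - 33 = 31

P + Q = (27, 31)


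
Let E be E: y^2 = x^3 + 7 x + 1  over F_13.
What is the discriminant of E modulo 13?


4 a^3 + 27 b^2 = 4*7^3 + 27*1^2 = 1372 + 27 = 1399
Delta = -16 * (1399) = -22384
Delta mod 13 = 2

Delta = 2 (mod 13)


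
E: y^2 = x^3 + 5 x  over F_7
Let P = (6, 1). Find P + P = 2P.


Doubling: s = (3 x1^2 + a) / (2 y1)
s = (3*6^2 + 5) / (2*1) mod 7 = 4
x3 = s^2 - 2 x1 mod 7 = 4^2 - 2*6 = 4
y3 = s (x1 - x3) - y1 mod 7 = 4 * (6 - 4) - 1 = 0

2P = (4, 0)


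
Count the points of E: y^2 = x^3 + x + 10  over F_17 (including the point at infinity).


For each x in F_17, count y with y^2 = x^3 + 1 x + 10 mod 17:
  x = 5: RHS = 4, y in [2, 15]  -> 2 point(s)
  x = 9: RHS = 0, y in [0]  -> 1 point(s)
  x = 10: RHS = 0, y in [0]  -> 1 point(s)
  x = 11: RHS = 9, y in [3, 14]  -> 2 point(s)
  x = 12: RHS = 16, y in [4, 13]  -> 2 point(s)
  x = 15: RHS = 0, y in [0]  -> 1 point(s)
  x = 16: RHS = 8, y in [5, 12]  -> 2 point(s)
Affine points: 11. Add the point at infinity: total = 12.

#E(F_17) = 12


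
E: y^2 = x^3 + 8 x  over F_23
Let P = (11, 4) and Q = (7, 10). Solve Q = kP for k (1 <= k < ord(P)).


Enumerate multiples of P until we hit Q = (7, 10):
  1P = (11, 4)
  2P = (13, 1)
  3P = (7, 13)
  4P = (0, 0)
  5P = (7, 10)
Match found at i = 5.

k = 5


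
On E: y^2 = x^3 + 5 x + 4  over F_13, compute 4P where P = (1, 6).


k = 4 = 100_2 (binary, LSB first: 001)
Double-and-add from P = (1, 6):
  bit 0 = 0: acc unchanged = O
  bit 1 = 0: acc unchanged = O
  bit 2 = 1: acc = O + (2, 10) = (2, 10)

4P = (2, 10)


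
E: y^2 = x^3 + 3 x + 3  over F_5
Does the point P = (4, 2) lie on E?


Check whether y^2 = x^3 + 3 x + 3 (mod 5) for (x, y) = (4, 2).
LHS: y^2 = 2^2 mod 5 = 4
RHS: x^3 + 3 x + 3 = 4^3 + 3*4 + 3 mod 5 = 4
LHS = RHS

Yes, on the curve


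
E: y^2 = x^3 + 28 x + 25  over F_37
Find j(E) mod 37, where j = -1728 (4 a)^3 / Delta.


Delta = -16(4 a^3 + 27 b^2) mod 37 = 25
-1728 * (4 a)^3 = -1728 * (4*28)^3 mod 37 = 11
j = 11 * 25^(-1) mod 37 = 33

j = 33 (mod 37)


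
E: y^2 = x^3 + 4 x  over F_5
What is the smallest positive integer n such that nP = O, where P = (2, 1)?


Compute successive multiples of P until we hit O:
  1P = (2, 1)
  2P = (0, 0)
  3P = (2, 4)
  4P = O

ord(P) = 4


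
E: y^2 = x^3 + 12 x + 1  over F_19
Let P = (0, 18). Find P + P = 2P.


Doubling: s = (3 x1^2 + a) / (2 y1)
s = (3*0^2 + 12) / (2*18) mod 19 = 13
x3 = s^2 - 2 x1 mod 19 = 13^2 - 2*0 = 17
y3 = s (x1 - x3) - y1 mod 19 = 13 * (0 - 17) - 18 = 8

2P = (17, 8)


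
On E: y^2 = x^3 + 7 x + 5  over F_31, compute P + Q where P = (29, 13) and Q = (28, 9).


P != Q, so use the chord formula.
s = (y2 - y1) / (x2 - x1) = (27) / (30) mod 31 = 4
x3 = s^2 - x1 - x2 mod 31 = 4^2 - 29 - 28 = 21
y3 = s (x1 - x3) - y1 mod 31 = 4 * (29 - 21) - 13 = 19

P + Q = (21, 19)


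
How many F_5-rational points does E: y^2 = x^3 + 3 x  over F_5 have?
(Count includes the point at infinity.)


For each x in F_5, count y with y^2 = x^3 + 3 x + 0 mod 5:
  x = 0: RHS = 0, y in [0]  -> 1 point(s)
  x = 1: RHS = 4, y in [2, 3]  -> 2 point(s)
  x = 2: RHS = 4, y in [2, 3]  -> 2 point(s)
  x = 3: RHS = 1, y in [1, 4]  -> 2 point(s)
  x = 4: RHS = 1, y in [1, 4]  -> 2 point(s)
Affine points: 9. Add the point at infinity: total = 10.

#E(F_5) = 10


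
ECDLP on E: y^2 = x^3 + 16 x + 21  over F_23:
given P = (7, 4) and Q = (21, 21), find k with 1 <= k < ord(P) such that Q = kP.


Enumerate multiples of P until we hit Q = (21, 21):
  1P = (7, 4)
  2P = (22, 21)
  3P = (19, 10)
  4P = (3, 21)
  5P = (21, 21)
Match found at i = 5.

k = 5


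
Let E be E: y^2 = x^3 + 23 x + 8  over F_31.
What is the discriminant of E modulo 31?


4 a^3 + 27 b^2 = 4*23^3 + 27*8^2 = 48668 + 1728 = 50396
Delta = -16 * (50396) = -806336
Delta mod 31 = 5

Delta = 5 (mod 31)


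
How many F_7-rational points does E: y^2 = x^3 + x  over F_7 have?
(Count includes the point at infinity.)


For each x in F_7, count y with y^2 = x^3 + 1 x + 0 mod 7:
  x = 0: RHS = 0, y in [0]  -> 1 point(s)
  x = 1: RHS = 2, y in [3, 4]  -> 2 point(s)
  x = 3: RHS = 2, y in [3, 4]  -> 2 point(s)
  x = 5: RHS = 4, y in [2, 5]  -> 2 point(s)
Affine points: 7. Add the point at infinity: total = 8.

#E(F_7) = 8


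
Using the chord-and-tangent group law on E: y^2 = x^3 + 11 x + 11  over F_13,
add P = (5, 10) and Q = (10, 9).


P != Q, so use the chord formula.
s = (y2 - y1) / (x2 - x1) = (12) / (5) mod 13 = 5
x3 = s^2 - x1 - x2 mod 13 = 5^2 - 5 - 10 = 10
y3 = s (x1 - x3) - y1 mod 13 = 5 * (5 - 10) - 10 = 4

P + Q = (10, 4)


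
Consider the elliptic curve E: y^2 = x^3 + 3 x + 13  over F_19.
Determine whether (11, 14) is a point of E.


Check whether y^2 = x^3 + 3 x + 13 (mod 19) for (x, y) = (11, 14).
LHS: y^2 = 14^2 mod 19 = 6
RHS: x^3 + 3 x + 13 = 11^3 + 3*11 + 13 mod 19 = 9
LHS != RHS

No, not on the curve


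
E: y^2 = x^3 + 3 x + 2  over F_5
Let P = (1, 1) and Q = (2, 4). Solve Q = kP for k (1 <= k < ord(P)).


Enumerate multiples of P until we hit Q = (2, 4):
  1P = (1, 1)
  2P = (2, 1)
  3P = (2, 4)
Match found at i = 3.

k = 3


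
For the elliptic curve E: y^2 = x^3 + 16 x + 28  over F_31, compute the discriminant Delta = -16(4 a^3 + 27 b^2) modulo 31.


4 a^3 + 27 b^2 = 4*16^3 + 27*28^2 = 16384 + 21168 = 37552
Delta = -16 * (37552) = -600832
Delta mod 31 = 10

Delta = 10 (mod 31)


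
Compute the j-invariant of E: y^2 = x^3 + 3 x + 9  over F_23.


Delta = -16(4 a^3 + 27 b^2) mod 23 = 11
-1728 * (4 a)^3 = -1728 * (4*3)^3 mod 23 = 14
j = 14 * 11^(-1) mod 23 = 18

j = 18 (mod 23)


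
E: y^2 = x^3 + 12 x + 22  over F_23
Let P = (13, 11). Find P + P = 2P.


Doubling: s = (3 x1^2 + a) / (2 y1)
s = (3*13^2 + 12) / (2*11) mod 23 = 10
x3 = s^2 - 2 x1 mod 23 = 10^2 - 2*13 = 5
y3 = s (x1 - x3) - y1 mod 23 = 10 * (13 - 5) - 11 = 0

2P = (5, 0)


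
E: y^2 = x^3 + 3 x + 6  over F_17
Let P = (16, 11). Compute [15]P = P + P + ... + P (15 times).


k = 15 = 1111_2 (binary, LSB first: 1111)
Double-and-add from P = (16, 11):
  bit 0 = 1: acc = O + (16, 11) = (16, 11)
  bit 1 = 1: acc = (16, 11) + (15, 14) = (12, 11)
  bit 2 = 1: acc = (12, 11) + (6, 6) = (3, 5)
  bit 3 = 1: acc = (3, 5) + (13, 10) = (14, 15)

15P = (14, 15)


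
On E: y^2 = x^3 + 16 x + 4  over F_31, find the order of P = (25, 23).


Compute successive multiples of P until we hit O:
  1P = (25, 23)
  2P = (12, 8)
  3P = (30, 7)
  4P = (16, 4)
  5P = (9, 28)
  6P = (4, 15)
  7P = (20, 4)
  8P = (24, 18)
  ... (continuing to 24P)
  24P = O

ord(P) = 24


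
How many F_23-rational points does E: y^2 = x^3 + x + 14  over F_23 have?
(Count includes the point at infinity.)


For each x in F_23, count y with y^2 = x^3 + 1 x + 14 mod 23:
  x = 1: RHS = 16, y in [4, 19]  -> 2 point(s)
  x = 2: RHS = 1, y in [1, 22]  -> 2 point(s)
  x = 4: RHS = 13, y in [6, 17]  -> 2 point(s)
  x = 5: RHS = 6, y in [11, 12]  -> 2 point(s)
  x = 6: RHS = 6, y in [11, 12]  -> 2 point(s)
  x = 9: RHS = 16, y in [4, 19]  -> 2 point(s)
  x = 10: RHS = 12, y in [9, 14]  -> 2 point(s)
  x = 12: RHS = 6, y in [11, 12]  -> 2 point(s)
  x = 13: RHS = 16, y in [4, 19]  -> 2 point(s)
  x = 14: RHS = 12, y in [9, 14]  -> 2 point(s)
  x = 15: RHS = 0, y in [0]  -> 1 point(s)
  x = 16: RHS = 9, y in [3, 20]  -> 2 point(s)
  x = 21: RHS = 4, y in [2, 21]  -> 2 point(s)
  x = 22: RHS = 12, y in [9, 14]  -> 2 point(s)
Affine points: 27. Add the point at infinity: total = 28.

#E(F_23) = 28


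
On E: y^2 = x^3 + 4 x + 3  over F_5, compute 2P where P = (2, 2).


k = 2 = 10_2 (binary, LSB first: 01)
Double-and-add from P = (2, 2):
  bit 0 = 0: acc unchanged = O
  bit 1 = 1: acc = O + (2, 3) = (2, 3)

2P = (2, 3)


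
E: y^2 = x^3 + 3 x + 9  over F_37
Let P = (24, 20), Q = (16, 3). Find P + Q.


P != Q, so use the chord formula.
s = (y2 - y1) / (x2 - x1) = (20) / (29) mod 37 = 16
x3 = s^2 - x1 - x2 mod 37 = 16^2 - 24 - 16 = 31
y3 = s (x1 - x3) - y1 mod 37 = 16 * (24 - 31) - 20 = 16

P + Q = (31, 16)


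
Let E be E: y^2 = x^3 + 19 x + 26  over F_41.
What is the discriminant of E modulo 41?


4 a^3 + 27 b^2 = 4*19^3 + 27*26^2 = 27436 + 18252 = 45688
Delta = -16 * (45688) = -731008
Delta mod 41 = 22

Delta = 22 (mod 41)


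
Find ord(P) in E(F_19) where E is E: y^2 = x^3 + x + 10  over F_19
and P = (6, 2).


Compute successive multiples of P until we hit O:
  1P = (6, 2)
  2P = (5, 11)
  3P = (13, 4)
  4P = (9, 8)
  5P = (8, 13)
  6P = (2, 1)
  7P = (17, 0)
  8P = (2, 18)
  ... (continuing to 14P)
  14P = O

ord(P) = 14


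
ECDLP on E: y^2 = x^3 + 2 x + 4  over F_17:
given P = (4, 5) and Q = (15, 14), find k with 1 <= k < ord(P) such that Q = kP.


Enumerate multiples of P until we hit Q = (15, 14):
  1P = (4, 5)
  2P = (0, 15)
  3P = (15, 14)
Match found at i = 3.

k = 3


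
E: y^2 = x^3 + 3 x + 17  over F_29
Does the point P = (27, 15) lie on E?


Check whether y^2 = x^3 + 3 x + 17 (mod 29) for (x, y) = (27, 15).
LHS: y^2 = 15^2 mod 29 = 22
RHS: x^3 + 3 x + 17 = 27^3 + 3*27 + 17 mod 29 = 3
LHS != RHS

No, not on the curve


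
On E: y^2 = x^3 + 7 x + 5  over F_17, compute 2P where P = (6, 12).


Doubling: s = (3 x1^2 + a) / (2 y1)
s = (3*6^2 + 7) / (2*12) mod 17 = 14
x3 = s^2 - 2 x1 mod 17 = 14^2 - 2*6 = 14
y3 = s (x1 - x3) - y1 mod 17 = 14 * (6 - 14) - 12 = 12

2P = (14, 12)


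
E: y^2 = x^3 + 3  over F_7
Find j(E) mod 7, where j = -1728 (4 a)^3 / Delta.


Delta = -16(4 a^3 + 27 b^2) mod 7 = 4
-1728 * (4 a)^3 = -1728 * (4*0)^3 mod 7 = 0
j = 0 * 4^(-1) mod 7 = 0

j = 0 (mod 7)


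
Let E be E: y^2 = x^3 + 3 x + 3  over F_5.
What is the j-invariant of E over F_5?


Delta = -16(4 a^3 + 27 b^2) mod 5 = 4
-1728 * (4 a)^3 = -1728 * (4*3)^3 mod 5 = 1
j = 1 * 4^(-1) mod 5 = 4

j = 4 (mod 5)


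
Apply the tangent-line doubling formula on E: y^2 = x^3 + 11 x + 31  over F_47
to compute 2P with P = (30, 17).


Doubling: s = (3 x1^2 + a) / (2 y1)
s = (3*30^2 + 11) / (2*17) mod 47 = 12
x3 = s^2 - 2 x1 mod 47 = 12^2 - 2*30 = 37
y3 = s (x1 - x3) - y1 mod 47 = 12 * (30 - 37) - 17 = 40

2P = (37, 40)


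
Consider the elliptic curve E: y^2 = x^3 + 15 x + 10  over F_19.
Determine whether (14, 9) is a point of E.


Check whether y^2 = x^3 + 15 x + 10 (mod 19) for (x, y) = (14, 9).
LHS: y^2 = 9^2 mod 19 = 5
RHS: x^3 + 15 x + 10 = 14^3 + 15*14 + 10 mod 19 = 0
LHS != RHS

No, not on the curve


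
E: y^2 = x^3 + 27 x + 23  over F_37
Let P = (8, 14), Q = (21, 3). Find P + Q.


P != Q, so use the chord formula.
s = (y2 - y1) / (x2 - x1) = (26) / (13) mod 37 = 2
x3 = s^2 - x1 - x2 mod 37 = 2^2 - 8 - 21 = 12
y3 = s (x1 - x3) - y1 mod 37 = 2 * (8 - 12) - 14 = 15

P + Q = (12, 15)


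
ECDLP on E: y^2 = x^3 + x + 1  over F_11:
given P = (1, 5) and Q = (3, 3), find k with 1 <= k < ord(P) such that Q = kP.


Enumerate multiples of P until we hit Q = (3, 3):
  1P = (1, 5)
  2P = (3, 3)
Match found at i = 2.

k = 2


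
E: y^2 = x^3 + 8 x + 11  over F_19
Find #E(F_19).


For each x in F_19, count y with y^2 = x^3 + 8 x + 11 mod 19:
  x = 0: RHS = 11, y in [7, 12]  -> 2 point(s)
  x = 1: RHS = 1, y in [1, 18]  -> 2 point(s)
  x = 2: RHS = 16, y in [4, 15]  -> 2 point(s)
  x = 3: RHS = 5, y in [9, 10]  -> 2 point(s)
  x = 5: RHS = 5, y in [9, 10]  -> 2 point(s)
  x = 6: RHS = 9, y in [3, 16]  -> 2 point(s)
  x = 7: RHS = 11, y in [7, 12]  -> 2 point(s)
  x = 8: RHS = 17, y in [6, 13]  -> 2 point(s)
  x = 11: RHS = 5, y in [9, 10]  -> 2 point(s)
  x = 12: RHS = 11, y in [7, 12]  -> 2 point(s)
  x = 14: RHS = 17, y in [6, 13]  -> 2 point(s)
  x = 16: RHS = 17, y in [6, 13]  -> 2 point(s)
  x = 17: RHS = 6, y in [5, 14]  -> 2 point(s)
Affine points: 26. Add the point at infinity: total = 27.

#E(F_19) = 27


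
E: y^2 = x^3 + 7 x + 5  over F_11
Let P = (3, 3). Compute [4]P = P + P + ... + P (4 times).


k = 4 = 100_2 (binary, LSB first: 001)
Double-and-add from P = (3, 3):
  bit 0 = 0: acc unchanged = O
  bit 1 = 0: acc unchanged = O
  bit 2 = 1: acc = O + (5, 0) = (5, 0)

4P = (5, 0)


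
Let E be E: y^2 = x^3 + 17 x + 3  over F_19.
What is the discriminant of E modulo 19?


4 a^3 + 27 b^2 = 4*17^3 + 27*3^2 = 19652 + 243 = 19895
Delta = -16 * (19895) = -318320
Delta mod 19 = 6

Delta = 6 (mod 19)


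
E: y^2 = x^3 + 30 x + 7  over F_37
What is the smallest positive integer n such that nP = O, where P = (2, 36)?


Compute successive multiples of P until we hit O:
  1P = (2, 36)
  2P = (30, 34)
  3P = (32, 19)
  4P = (24, 11)
  5P = (22, 17)
  6P = (9, 28)
  7P = (19, 31)
  8P = (23, 5)
  ... (continuing to 43P)
  43P = O

ord(P) = 43


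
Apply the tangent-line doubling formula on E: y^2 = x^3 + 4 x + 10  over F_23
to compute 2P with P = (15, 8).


Doubling: s = (3 x1^2 + a) / (2 y1)
s = (3*15^2 + 4) / (2*8) mod 23 = 18
x3 = s^2 - 2 x1 mod 23 = 18^2 - 2*15 = 18
y3 = s (x1 - x3) - y1 mod 23 = 18 * (15 - 18) - 8 = 7

2P = (18, 7)


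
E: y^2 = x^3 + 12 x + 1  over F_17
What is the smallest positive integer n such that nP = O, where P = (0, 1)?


Compute successive multiples of P until we hit O:
  1P = (0, 1)
  2P = (2, 4)
  3P = (13, 5)
  4P = (5, 4)
  5P = (11, 6)
  6P = (10, 13)
  7P = (3, 9)
  8P = (6, 0)
  ... (continuing to 16P)
  16P = O

ord(P) = 16


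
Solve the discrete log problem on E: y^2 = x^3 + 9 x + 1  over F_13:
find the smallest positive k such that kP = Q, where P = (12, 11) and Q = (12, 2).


Enumerate multiples of P until we hit Q = (12, 2):
  1P = (12, 11)
  2P = (11, 12)
  3P = (4, 7)
  4P = (7, 11)
  5P = (7, 2)
  6P = (4, 6)
  7P = (11, 1)
  8P = (12, 2)
Match found at i = 8.

k = 8


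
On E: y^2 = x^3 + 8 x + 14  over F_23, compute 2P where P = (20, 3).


k = 2 = 10_2 (binary, LSB first: 01)
Double-and-add from P = (20, 3):
  bit 0 = 0: acc unchanged = O
  bit 1 = 1: acc = O + (10, 17) = (10, 17)

2P = (10, 17)


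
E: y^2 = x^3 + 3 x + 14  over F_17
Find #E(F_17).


For each x in F_17, count y with y^2 = x^3 + 3 x + 14 mod 17:
  x = 1: RHS = 1, y in [1, 16]  -> 2 point(s)
  x = 3: RHS = 16, y in [4, 13]  -> 2 point(s)
  x = 5: RHS = 1, y in [1, 16]  -> 2 point(s)
  x = 7: RHS = 4, y in [2, 15]  -> 2 point(s)
  x = 11: RHS = 1, y in [1, 16]  -> 2 point(s)
  x = 15: RHS = 0, y in [0]  -> 1 point(s)
Affine points: 11. Add the point at infinity: total = 12.

#E(F_17) = 12


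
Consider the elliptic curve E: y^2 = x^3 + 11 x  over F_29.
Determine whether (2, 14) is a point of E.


Check whether y^2 = x^3 + 11 x + 0 (mod 29) for (x, y) = (2, 14).
LHS: y^2 = 14^2 mod 29 = 22
RHS: x^3 + 11 x + 0 = 2^3 + 11*2 + 0 mod 29 = 1
LHS != RHS

No, not on the curve


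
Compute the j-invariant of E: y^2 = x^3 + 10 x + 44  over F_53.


Delta = -16(4 a^3 + 27 b^2) mod 53 = 12
-1728 * (4 a)^3 = -1728 * (4*10)^3 mod 53 = 26
j = 26 * 12^(-1) mod 53 = 11

j = 11 (mod 53)


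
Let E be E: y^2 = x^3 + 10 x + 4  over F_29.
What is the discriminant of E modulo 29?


4 a^3 + 27 b^2 = 4*10^3 + 27*4^2 = 4000 + 432 = 4432
Delta = -16 * (4432) = -70912
Delta mod 29 = 22

Delta = 22 (mod 29)


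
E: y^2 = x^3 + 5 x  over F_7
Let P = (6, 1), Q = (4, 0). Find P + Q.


P != Q, so use the chord formula.
s = (y2 - y1) / (x2 - x1) = (6) / (5) mod 7 = 4
x3 = s^2 - x1 - x2 mod 7 = 4^2 - 6 - 4 = 6
y3 = s (x1 - x3) - y1 mod 7 = 4 * (6 - 6) - 1 = 6

P + Q = (6, 6)


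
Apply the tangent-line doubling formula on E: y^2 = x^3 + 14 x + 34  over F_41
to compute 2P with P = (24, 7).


Doubling: s = (3 x1^2 + a) / (2 y1)
s = (3*24^2 + 14) / (2*7) mod 41 = 19
x3 = s^2 - 2 x1 mod 41 = 19^2 - 2*24 = 26
y3 = s (x1 - x3) - y1 mod 41 = 19 * (24 - 26) - 7 = 37

2P = (26, 37)


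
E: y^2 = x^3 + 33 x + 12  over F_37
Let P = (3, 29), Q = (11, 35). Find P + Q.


P != Q, so use the chord formula.
s = (y2 - y1) / (x2 - x1) = (6) / (8) mod 37 = 10
x3 = s^2 - x1 - x2 mod 37 = 10^2 - 3 - 11 = 12
y3 = s (x1 - x3) - y1 mod 37 = 10 * (3 - 12) - 29 = 29

P + Q = (12, 29)


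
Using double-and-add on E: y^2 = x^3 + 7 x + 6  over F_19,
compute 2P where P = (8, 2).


k = 2 = 10_2 (binary, LSB first: 01)
Double-and-add from P = (8, 2):
  bit 0 = 0: acc unchanged = O
  bit 1 = 1: acc = O + (14, 13) = (14, 13)

2P = (14, 13)


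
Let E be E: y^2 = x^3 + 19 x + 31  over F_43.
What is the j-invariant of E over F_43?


Delta = -16(4 a^3 + 27 b^2) mod 43 = 24
-1728 * (4 a)^3 = -1728 * (4*19)^3 mod 43 = 2
j = 2 * 24^(-1) mod 43 = 18

j = 18 (mod 43)


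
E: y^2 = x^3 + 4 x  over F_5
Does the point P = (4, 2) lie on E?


Check whether y^2 = x^3 + 4 x + 0 (mod 5) for (x, y) = (4, 2).
LHS: y^2 = 2^2 mod 5 = 4
RHS: x^3 + 4 x + 0 = 4^3 + 4*4 + 0 mod 5 = 0
LHS != RHS

No, not on the curve


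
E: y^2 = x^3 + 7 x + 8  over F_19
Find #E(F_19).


For each x in F_19, count y with y^2 = x^3 + 7 x + 8 mod 19:
  x = 1: RHS = 16, y in [4, 15]  -> 2 point(s)
  x = 2: RHS = 11, y in [7, 12]  -> 2 point(s)
  x = 4: RHS = 5, y in [9, 10]  -> 2 point(s)
  x = 5: RHS = 16, y in [4, 15]  -> 2 point(s)
  x = 6: RHS = 0, y in [0]  -> 1 point(s)
  x = 7: RHS = 1, y in [1, 18]  -> 2 point(s)
  x = 8: RHS = 6, y in [5, 14]  -> 2 point(s)
  x = 13: RHS = 16, y in [4, 15]  -> 2 point(s)
  x = 14: RHS = 0, y in [0]  -> 1 point(s)
  x = 15: RHS = 11, y in [7, 12]  -> 2 point(s)
  x = 16: RHS = 17, y in [6, 13]  -> 2 point(s)
  x = 17: RHS = 5, y in [9, 10]  -> 2 point(s)
  x = 18: RHS = 0, y in [0]  -> 1 point(s)
Affine points: 23. Add the point at infinity: total = 24.

#E(F_19) = 24


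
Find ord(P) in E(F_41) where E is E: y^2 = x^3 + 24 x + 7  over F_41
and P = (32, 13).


Compute successive multiples of P until we hit O:
  1P = (32, 13)
  2P = (38, 20)
  3P = (35, 4)
  4P = (24, 4)
  5P = (1, 27)
  6P = (28, 9)
  7P = (23, 37)
  8P = (25, 23)
  ... (continuing to 20P)
  20P = O

ord(P) = 20


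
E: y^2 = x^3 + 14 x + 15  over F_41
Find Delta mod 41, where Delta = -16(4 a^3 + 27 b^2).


4 a^3 + 27 b^2 = 4*14^3 + 27*15^2 = 10976 + 6075 = 17051
Delta = -16 * (17051) = -272816
Delta mod 41 = 39

Delta = 39 (mod 41)


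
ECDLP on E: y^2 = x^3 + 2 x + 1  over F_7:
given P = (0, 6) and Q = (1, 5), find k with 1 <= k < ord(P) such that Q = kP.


Enumerate multiples of P until we hit Q = (1, 5):
  1P = (0, 6)
  2P = (1, 2)
  3P = (1, 5)
Match found at i = 3.

k = 3


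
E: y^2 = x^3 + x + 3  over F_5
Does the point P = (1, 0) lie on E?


Check whether y^2 = x^3 + 1 x + 3 (mod 5) for (x, y) = (1, 0).
LHS: y^2 = 0^2 mod 5 = 0
RHS: x^3 + 1 x + 3 = 1^3 + 1*1 + 3 mod 5 = 0
LHS = RHS

Yes, on the curve


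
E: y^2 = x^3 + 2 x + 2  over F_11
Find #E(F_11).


For each x in F_11, count y with y^2 = x^3 + 2 x + 2 mod 11:
  x = 1: RHS = 5, y in [4, 7]  -> 2 point(s)
  x = 2: RHS = 3, y in [5, 6]  -> 2 point(s)
  x = 5: RHS = 5, y in [4, 7]  -> 2 point(s)
  x = 9: RHS = 1, y in [1, 10]  -> 2 point(s)
Affine points: 8. Add the point at infinity: total = 9.

#E(F_11) = 9


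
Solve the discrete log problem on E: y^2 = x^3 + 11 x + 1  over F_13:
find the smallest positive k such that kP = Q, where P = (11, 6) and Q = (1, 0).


Enumerate multiples of P until we hit Q = (1, 0):
  1P = (11, 6)
  2P = (0, 1)
  3P = (5, 5)
  4P = (1, 0)
Match found at i = 4.

k = 4


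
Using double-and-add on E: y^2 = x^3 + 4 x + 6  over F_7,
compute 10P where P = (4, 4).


k = 10 = 1010_2 (binary, LSB first: 0101)
Double-and-add from P = (4, 4):
  bit 0 = 0: acc unchanged = O
  bit 1 = 1: acc = O + (1, 5) = (1, 5)
  bit 2 = 0: acc unchanged = (1, 5)
  bit 3 = 1: acc = (1, 5) + (6, 1) = (4, 3)

10P = (4, 3)


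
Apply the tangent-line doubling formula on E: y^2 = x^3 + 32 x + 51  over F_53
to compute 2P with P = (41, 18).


Doubling: s = (3 x1^2 + a) / (2 y1)
s = (3*41^2 + 32) / (2*18) mod 53 = 7
x3 = s^2 - 2 x1 mod 53 = 7^2 - 2*41 = 20
y3 = s (x1 - x3) - y1 mod 53 = 7 * (41 - 20) - 18 = 23

2P = (20, 23)


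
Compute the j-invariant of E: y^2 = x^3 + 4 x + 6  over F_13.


Delta = -16(4 a^3 + 27 b^2) mod 13 = 8
-1728 * (4 a)^3 = -1728 * (4*4)^3 mod 13 = 1
j = 1 * 8^(-1) mod 13 = 5

j = 5 (mod 13)


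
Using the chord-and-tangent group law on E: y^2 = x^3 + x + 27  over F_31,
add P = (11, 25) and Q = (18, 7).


P != Q, so use the chord formula.
s = (y2 - y1) / (x2 - x1) = (13) / (7) mod 31 = 24
x3 = s^2 - x1 - x2 mod 31 = 24^2 - 11 - 18 = 20
y3 = s (x1 - x3) - y1 mod 31 = 24 * (11 - 20) - 25 = 7

P + Q = (20, 7)


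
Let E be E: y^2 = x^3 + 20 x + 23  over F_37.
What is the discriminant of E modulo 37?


4 a^3 + 27 b^2 = 4*20^3 + 27*23^2 = 32000 + 14283 = 46283
Delta = -16 * (46283) = -740528
Delta mod 37 = 27

Delta = 27 (mod 37)


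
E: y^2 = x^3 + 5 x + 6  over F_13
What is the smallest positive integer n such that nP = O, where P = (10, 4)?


Compute successive multiples of P until we hit O:
  1P = (10, 4)
  2P = (9, 0)
  3P = (10, 9)
  4P = O

ord(P) = 4


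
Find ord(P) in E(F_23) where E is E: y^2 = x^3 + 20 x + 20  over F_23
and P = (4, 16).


Compute successive multiples of P until we hit O:
  1P = (4, 16)
  2P = (17, 11)
  3P = (8, 5)
  4P = (20, 5)
  5P = (1, 15)
  6P = (13, 4)
  7P = (18, 18)
  8P = (9, 3)
  ... (continuing to 23P)
  23P = O

ord(P) = 23


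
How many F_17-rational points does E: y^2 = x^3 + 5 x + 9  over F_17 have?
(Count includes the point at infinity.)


For each x in F_17, count y with y^2 = x^3 + 5 x + 9 mod 17:
  x = 0: RHS = 9, y in [3, 14]  -> 2 point(s)
  x = 1: RHS = 15, y in [7, 10]  -> 2 point(s)
  x = 3: RHS = 0, y in [0]  -> 1 point(s)
  x = 4: RHS = 8, y in [5, 12]  -> 2 point(s)
  x = 6: RHS = 0, y in [0]  -> 1 point(s)
  x = 7: RHS = 13, y in [8, 9]  -> 2 point(s)
  x = 8: RHS = 0, y in [0]  -> 1 point(s)
  x = 9: RHS = 1, y in [1, 16]  -> 2 point(s)
  x = 11: RHS = 1, y in [1, 16]  -> 2 point(s)
  x = 14: RHS = 1, y in [1, 16]  -> 2 point(s)
  x = 15: RHS = 8, y in [5, 12]  -> 2 point(s)
Affine points: 19. Add the point at infinity: total = 20.

#E(F_17) = 20


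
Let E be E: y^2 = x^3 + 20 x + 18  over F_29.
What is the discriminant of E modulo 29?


4 a^3 + 27 b^2 = 4*20^3 + 27*18^2 = 32000 + 8748 = 40748
Delta = -16 * (40748) = -651968
Delta mod 29 = 10

Delta = 10 (mod 29)


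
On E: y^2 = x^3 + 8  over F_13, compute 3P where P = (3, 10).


k = 3 = 11_2 (binary, LSB first: 11)
Double-and-add from P = (3, 10):
  bit 0 = 1: acc = O + (3, 10) = (3, 10)
  bit 1 = 1: acc = (3, 10) + (11, 0) = (3, 3)

3P = (3, 3)


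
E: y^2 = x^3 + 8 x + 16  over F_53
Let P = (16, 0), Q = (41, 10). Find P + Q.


P != Q, so use the chord formula.
s = (y2 - y1) / (x2 - x1) = (10) / (25) mod 53 = 11
x3 = s^2 - x1 - x2 mod 53 = 11^2 - 16 - 41 = 11
y3 = s (x1 - x3) - y1 mod 53 = 11 * (16 - 11) - 0 = 2

P + Q = (11, 2)


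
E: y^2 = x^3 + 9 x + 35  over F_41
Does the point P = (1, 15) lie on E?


Check whether y^2 = x^3 + 9 x + 35 (mod 41) for (x, y) = (1, 15).
LHS: y^2 = 15^2 mod 41 = 20
RHS: x^3 + 9 x + 35 = 1^3 + 9*1 + 35 mod 41 = 4
LHS != RHS

No, not on the curve


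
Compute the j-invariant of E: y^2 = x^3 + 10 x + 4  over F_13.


Delta = -16(4 a^3 + 27 b^2) mod 13 = 3
-1728 * (4 a)^3 = -1728 * (4*10)^3 mod 13 = 1
j = 1 * 3^(-1) mod 13 = 9

j = 9 (mod 13)


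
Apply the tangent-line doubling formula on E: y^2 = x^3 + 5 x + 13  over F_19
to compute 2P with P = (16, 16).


Doubling: s = (3 x1^2 + a) / (2 y1)
s = (3*16^2 + 5) / (2*16) mod 19 = 1
x3 = s^2 - 2 x1 mod 19 = 1^2 - 2*16 = 7
y3 = s (x1 - x3) - y1 mod 19 = 1 * (16 - 7) - 16 = 12

2P = (7, 12)


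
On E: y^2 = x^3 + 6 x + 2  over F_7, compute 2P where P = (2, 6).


Doubling: s = (3 x1^2 + a) / (2 y1)
s = (3*2^2 + 6) / (2*6) mod 7 = 5
x3 = s^2 - 2 x1 mod 7 = 5^2 - 2*2 = 0
y3 = s (x1 - x3) - y1 mod 7 = 5 * (2 - 0) - 6 = 4

2P = (0, 4)


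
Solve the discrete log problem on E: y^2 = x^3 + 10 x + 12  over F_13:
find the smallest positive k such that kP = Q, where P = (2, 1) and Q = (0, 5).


Enumerate multiples of P until we hit Q = (0, 5):
  1P = (2, 1)
  2P = (0, 8)
  3P = (7, 10)
  4P = (1, 6)
  5P = (9, 8)
  6P = (3, 11)
  7P = (4, 5)
  8P = (11, 7)
  9P = (12, 1)
  10P = (12, 12)
  11P = (11, 6)
  12P = (4, 8)
  13P = (3, 2)
  14P = (9, 5)
  15P = (1, 7)
  16P = (7, 3)
  17P = (0, 5)
Match found at i = 17.

k = 17


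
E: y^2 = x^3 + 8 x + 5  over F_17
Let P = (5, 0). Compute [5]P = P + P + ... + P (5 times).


k = 5 = 101_2 (binary, LSB first: 101)
Double-and-add from P = (5, 0):
  bit 0 = 1: acc = O + (5, 0) = (5, 0)
  bit 1 = 0: acc unchanged = (5, 0)
  bit 2 = 1: acc = (5, 0) + O = (5, 0)

5P = (5, 0)


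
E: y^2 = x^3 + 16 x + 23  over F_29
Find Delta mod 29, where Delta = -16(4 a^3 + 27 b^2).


4 a^3 + 27 b^2 = 4*16^3 + 27*23^2 = 16384 + 14283 = 30667
Delta = -16 * (30667) = -490672
Delta mod 29 = 8

Delta = 8 (mod 29)


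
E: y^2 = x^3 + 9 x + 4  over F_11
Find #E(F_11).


For each x in F_11, count y with y^2 = x^3 + 9 x + 4 mod 11:
  x = 0: RHS = 4, y in [2, 9]  -> 2 point(s)
  x = 1: RHS = 3, y in [5, 6]  -> 2 point(s)
  x = 3: RHS = 3, y in [5, 6]  -> 2 point(s)
  x = 4: RHS = 5, y in [4, 7]  -> 2 point(s)
  x = 5: RHS = 9, y in [3, 8]  -> 2 point(s)
  x = 7: RHS = 3, y in [5, 6]  -> 2 point(s)
  x = 8: RHS = 5, y in [4, 7]  -> 2 point(s)
  x = 9: RHS = 0, y in [0]  -> 1 point(s)
  x = 10: RHS = 5, y in [4, 7]  -> 2 point(s)
Affine points: 17. Add the point at infinity: total = 18.

#E(F_11) = 18


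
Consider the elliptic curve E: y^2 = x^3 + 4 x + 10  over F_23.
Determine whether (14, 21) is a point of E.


Check whether y^2 = x^3 + 4 x + 10 (mod 23) for (x, y) = (14, 21).
LHS: y^2 = 21^2 mod 23 = 4
RHS: x^3 + 4 x + 10 = 14^3 + 4*14 + 10 mod 23 = 4
LHS = RHS

Yes, on the curve


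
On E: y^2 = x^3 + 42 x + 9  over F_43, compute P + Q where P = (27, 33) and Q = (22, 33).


P != Q, so use the chord formula.
s = (y2 - y1) / (x2 - x1) = (0) / (38) mod 43 = 0
x3 = s^2 - x1 - x2 mod 43 = 0^2 - 27 - 22 = 37
y3 = s (x1 - x3) - y1 mod 43 = 0 * (27 - 37) - 33 = 10

P + Q = (37, 10)


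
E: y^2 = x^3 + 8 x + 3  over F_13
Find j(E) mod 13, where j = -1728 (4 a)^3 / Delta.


Delta = -16(4 a^3 + 27 b^2) mod 13 = 4
-1728 * (4 a)^3 = -1728 * (4*8)^3 mod 13 = 8
j = 8 * 4^(-1) mod 13 = 2

j = 2 (mod 13)


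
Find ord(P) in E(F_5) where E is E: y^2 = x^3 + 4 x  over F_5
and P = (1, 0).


Compute successive multiples of P until we hit O:
  1P = (1, 0)
  2P = O

ord(P) = 2


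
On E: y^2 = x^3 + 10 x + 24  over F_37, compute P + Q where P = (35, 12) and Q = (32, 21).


P != Q, so use the chord formula.
s = (y2 - y1) / (x2 - x1) = (9) / (34) mod 37 = 34
x3 = s^2 - x1 - x2 mod 37 = 34^2 - 35 - 32 = 16
y3 = s (x1 - x3) - y1 mod 37 = 34 * (35 - 16) - 12 = 5

P + Q = (16, 5)


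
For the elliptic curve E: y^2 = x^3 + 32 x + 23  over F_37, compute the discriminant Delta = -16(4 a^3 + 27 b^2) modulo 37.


4 a^3 + 27 b^2 = 4*32^3 + 27*23^2 = 131072 + 14283 = 145355
Delta = -16 * (145355) = -2325680
Delta mod 37 = 29

Delta = 29 (mod 37)


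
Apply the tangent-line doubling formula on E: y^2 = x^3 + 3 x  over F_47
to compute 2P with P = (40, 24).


Doubling: s = (3 x1^2 + a) / (2 y1)
s = (3*40^2 + 3) / (2*24) mod 47 = 9
x3 = s^2 - 2 x1 mod 47 = 9^2 - 2*40 = 1
y3 = s (x1 - x3) - y1 mod 47 = 9 * (40 - 1) - 24 = 45

2P = (1, 45)


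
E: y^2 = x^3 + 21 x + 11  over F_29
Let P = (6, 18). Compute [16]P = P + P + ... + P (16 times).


k = 16 = 10000_2 (binary, LSB first: 00001)
Double-and-add from P = (6, 18):
  bit 0 = 0: acc unchanged = O
  bit 1 = 0: acc unchanged = O
  bit 2 = 0: acc unchanged = O
  bit 3 = 0: acc unchanged = O
  bit 4 = 1: acc = O + (13, 25) = (13, 25)

16P = (13, 25)


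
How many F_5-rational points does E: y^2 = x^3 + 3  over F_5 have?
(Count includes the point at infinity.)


For each x in F_5, count y with y^2 = x^3 + 0 x + 3 mod 5:
  x = 1: RHS = 4, y in [2, 3]  -> 2 point(s)
  x = 2: RHS = 1, y in [1, 4]  -> 2 point(s)
  x = 3: RHS = 0, y in [0]  -> 1 point(s)
Affine points: 5. Add the point at infinity: total = 6.

#E(F_5) = 6


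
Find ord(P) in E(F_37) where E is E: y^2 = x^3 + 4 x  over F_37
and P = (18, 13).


Compute successive multiples of P until we hit O:
  1P = (18, 13)
  2P = (28, 30)
  3P = (32, 15)
  4P = (21, 13)
  5P = (35, 24)
  6P = (9, 32)
  7P = (14, 32)
  8P = (16, 33)
  ... (continuing to 20P)
  20P = O

ord(P) = 20


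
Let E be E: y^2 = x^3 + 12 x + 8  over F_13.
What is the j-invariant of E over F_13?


Delta = -16(4 a^3 + 27 b^2) mod 13 = 2
-1728 * (4 a)^3 = -1728 * (4*12)^3 mod 13 = 1
j = 1 * 2^(-1) mod 13 = 7

j = 7 (mod 13)


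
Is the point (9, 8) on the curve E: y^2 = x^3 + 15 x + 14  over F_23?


Check whether y^2 = x^3 + 15 x + 14 (mod 23) for (x, y) = (9, 8).
LHS: y^2 = 8^2 mod 23 = 18
RHS: x^3 + 15 x + 14 = 9^3 + 15*9 + 14 mod 23 = 4
LHS != RHS

No, not on the curve


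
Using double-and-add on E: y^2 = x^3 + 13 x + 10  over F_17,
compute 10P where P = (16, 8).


k = 10 = 1010_2 (binary, LSB first: 0101)
Double-and-add from P = (16, 8):
  bit 0 = 0: acc unchanged = O
  bit 1 = 1: acc = O + (3, 5) = (3, 5)
  bit 2 = 0: acc unchanged = (3, 5)
  bit 3 = 1: acc = (3, 5) + (5, 8) = (7, 6)

10P = (7, 6)


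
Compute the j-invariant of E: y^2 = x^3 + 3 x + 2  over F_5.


Delta = -16(4 a^3 + 27 b^2) mod 5 = 4
-1728 * (4 a)^3 = -1728 * (4*3)^3 mod 5 = 1
j = 1 * 4^(-1) mod 5 = 4

j = 4 (mod 5)


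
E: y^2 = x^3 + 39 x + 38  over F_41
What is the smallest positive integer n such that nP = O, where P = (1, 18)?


Compute successive multiples of P until we hit O:
  1P = (1, 18)
  2P = (21, 27)
  3P = (15, 29)
  4P = (7, 30)
  5P = (37, 33)
  6P = (12, 15)
  7P = (3, 31)
  8P = (28, 32)
  ... (continuing to 44P)
  44P = O

ord(P) = 44


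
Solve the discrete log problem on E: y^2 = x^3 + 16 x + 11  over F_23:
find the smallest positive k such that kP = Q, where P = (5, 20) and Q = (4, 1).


Enumerate multiples of P until we hit Q = (4, 1):
  1P = (5, 20)
  2P = (6, 22)
  3P = (16, 4)
  4P = (14, 14)
  5P = (7, 12)
  6P = (4, 22)
  7P = (18, 6)
  8P = (13, 1)
  9P = (11, 0)
  10P = (13, 22)
  11P = (18, 17)
  12P = (4, 1)
Match found at i = 12.

k = 12


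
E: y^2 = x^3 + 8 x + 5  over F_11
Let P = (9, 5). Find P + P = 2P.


Doubling: s = (3 x1^2 + a) / (2 y1)
s = (3*9^2 + 8) / (2*5) mod 11 = 2
x3 = s^2 - 2 x1 mod 11 = 2^2 - 2*9 = 8
y3 = s (x1 - x3) - y1 mod 11 = 2 * (9 - 8) - 5 = 8

2P = (8, 8)


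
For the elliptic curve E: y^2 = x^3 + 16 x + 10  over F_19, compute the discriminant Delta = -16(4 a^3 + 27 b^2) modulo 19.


4 a^3 + 27 b^2 = 4*16^3 + 27*10^2 = 16384 + 2700 = 19084
Delta = -16 * (19084) = -305344
Delta mod 19 = 5

Delta = 5 (mod 19)


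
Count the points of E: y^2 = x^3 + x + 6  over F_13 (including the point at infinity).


For each x in F_13, count y with y^2 = x^3 + 1 x + 6 mod 13:
  x = 2: RHS = 3, y in [4, 9]  -> 2 point(s)
  x = 3: RHS = 10, y in [6, 7]  -> 2 point(s)
  x = 4: RHS = 9, y in [3, 10]  -> 2 point(s)
  x = 9: RHS = 3, y in [4, 9]  -> 2 point(s)
  x = 11: RHS = 9, y in [3, 10]  -> 2 point(s)
  x = 12: RHS = 4, y in [2, 11]  -> 2 point(s)
Affine points: 12. Add the point at infinity: total = 13.

#E(F_13) = 13


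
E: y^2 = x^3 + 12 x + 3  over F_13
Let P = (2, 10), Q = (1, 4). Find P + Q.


P != Q, so use the chord formula.
s = (y2 - y1) / (x2 - x1) = (7) / (12) mod 13 = 6
x3 = s^2 - x1 - x2 mod 13 = 6^2 - 2 - 1 = 7
y3 = s (x1 - x3) - y1 mod 13 = 6 * (2 - 7) - 10 = 12

P + Q = (7, 12)


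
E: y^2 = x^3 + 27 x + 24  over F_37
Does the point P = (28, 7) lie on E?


Check whether y^2 = x^3 + 27 x + 24 (mod 37) for (x, y) = (28, 7).
LHS: y^2 = 7^2 mod 37 = 12
RHS: x^3 + 27 x + 24 = 28^3 + 27*28 + 24 mod 37 = 14
LHS != RHS

No, not on the curve


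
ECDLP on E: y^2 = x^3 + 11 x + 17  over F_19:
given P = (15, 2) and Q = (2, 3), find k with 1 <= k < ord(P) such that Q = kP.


Enumerate multiples of P until we hit Q = (2, 3):
  1P = (15, 2)
  2P = (13, 18)
  3P = (17, 14)
  4P = (4, 7)
  5P = (9, 16)
  6P = (11, 14)
  7P = (2, 16)
  8P = (18, 10)
  9P = (10, 5)
  10P = (5, 11)
  11P = (0, 13)
  12P = (8, 3)
  13P = (3, 18)
  14P = (7, 0)
  15P = (3, 1)
  16P = (8, 16)
  17P = (0, 6)
  18P = (5, 8)
  19P = (10, 14)
  20P = (18, 9)
  21P = (2, 3)
Match found at i = 21.

k = 21


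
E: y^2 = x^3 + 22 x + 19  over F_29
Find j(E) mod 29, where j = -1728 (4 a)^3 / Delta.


Delta = -16(4 a^3 + 27 b^2) mod 29 = 9
-1728 * (4 a)^3 = -1728 * (4*22)^3 mod 29 = 12
j = 12 * 9^(-1) mod 29 = 11

j = 11 (mod 29)


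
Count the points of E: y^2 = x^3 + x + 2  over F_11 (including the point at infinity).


For each x in F_11, count y with y^2 = x^3 + 1 x + 2 mod 11:
  x = 1: RHS = 4, y in [2, 9]  -> 2 point(s)
  x = 2: RHS = 1, y in [1, 10]  -> 2 point(s)
  x = 4: RHS = 4, y in [2, 9]  -> 2 point(s)
  x = 5: RHS = 0, y in [0]  -> 1 point(s)
  x = 6: RHS = 4, y in [2, 9]  -> 2 point(s)
  x = 7: RHS = 0, y in [0]  -> 1 point(s)
  x = 8: RHS = 5, y in [4, 7]  -> 2 point(s)
  x = 9: RHS = 3, y in [5, 6]  -> 2 point(s)
  x = 10: RHS = 0, y in [0]  -> 1 point(s)
Affine points: 15. Add the point at infinity: total = 16.

#E(F_11) = 16


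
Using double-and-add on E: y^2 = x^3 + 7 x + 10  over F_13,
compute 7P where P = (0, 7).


k = 7 = 111_2 (binary, LSB first: 111)
Double-and-add from P = (0, 7):
  bit 0 = 1: acc = O + (0, 7) = (0, 7)
  bit 1 = 1: acc = (0, 7) + (10, 1) = (7, 5)
  bit 2 = 1: acc = (7, 5) + (9, 3) = (11, 12)

7P = (11, 12)


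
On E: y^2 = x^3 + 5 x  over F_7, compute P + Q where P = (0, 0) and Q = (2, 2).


P != Q, so use the chord formula.
s = (y2 - y1) / (x2 - x1) = (2) / (2) mod 7 = 1
x3 = s^2 - x1 - x2 mod 7 = 1^2 - 0 - 2 = 6
y3 = s (x1 - x3) - y1 mod 7 = 1 * (0 - 6) - 0 = 1

P + Q = (6, 1)


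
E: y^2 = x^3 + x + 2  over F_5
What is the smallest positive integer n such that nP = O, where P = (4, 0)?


Compute successive multiples of P until we hit O:
  1P = (4, 0)
  2P = O

ord(P) = 2


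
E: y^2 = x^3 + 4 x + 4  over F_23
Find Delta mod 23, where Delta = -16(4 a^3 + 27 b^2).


4 a^3 + 27 b^2 = 4*4^3 + 27*4^2 = 256 + 432 = 688
Delta = -16 * (688) = -11008
Delta mod 23 = 9

Delta = 9 (mod 23)


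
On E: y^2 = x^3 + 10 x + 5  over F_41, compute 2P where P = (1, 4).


Doubling: s = (3 x1^2 + a) / (2 y1)
s = (3*1^2 + 10) / (2*4) mod 41 = 17
x3 = s^2 - 2 x1 mod 41 = 17^2 - 2*1 = 0
y3 = s (x1 - x3) - y1 mod 41 = 17 * (1 - 0) - 4 = 13

2P = (0, 13)


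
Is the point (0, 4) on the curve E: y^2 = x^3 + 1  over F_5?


Check whether y^2 = x^3 + 0 x + 1 (mod 5) for (x, y) = (0, 4).
LHS: y^2 = 4^2 mod 5 = 1
RHS: x^3 + 0 x + 1 = 0^3 + 0*0 + 1 mod 5 = 1
LHS = RHS

Yes, on the curve


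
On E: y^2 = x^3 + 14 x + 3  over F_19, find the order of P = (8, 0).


Compute successive multiples of P until we hit O:
  1P = (8, 0)
  2P = O

ord(P) = 2


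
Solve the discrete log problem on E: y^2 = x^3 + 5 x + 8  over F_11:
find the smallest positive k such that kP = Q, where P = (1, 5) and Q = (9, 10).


Enumerate multiples of P until we hit Q = (9, 10):
  1P = (1, 5)
  2P = (7, 10)
  3P = (4, 9)
  4P = (9, 10)
Match found at i = 4.

k = 4


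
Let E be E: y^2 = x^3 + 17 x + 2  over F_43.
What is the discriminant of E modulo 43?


4 a^3 + 27 b^2 = 4*17^3 + 27*2^2 = 19652 + 108 = 19760
Delta = -16 * (19760) = -316160
Delta mod 43 = 19

Delta = 19 (mod 43)


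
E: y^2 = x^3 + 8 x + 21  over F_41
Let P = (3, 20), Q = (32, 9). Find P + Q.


P != Q, so use the chord formula.
s = (y2 - y1) / (x2 - x1) = (30) / (29) mod 41 = 18
x3 = s^2 - x1 - x2 mod 41 = 18^2 - 3 - 32 = 2
y3 = s (x1 - x3) - y1 mod 41 = 18 * (3 - 2) - 20 = 39

P + Q = (2, 39)
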